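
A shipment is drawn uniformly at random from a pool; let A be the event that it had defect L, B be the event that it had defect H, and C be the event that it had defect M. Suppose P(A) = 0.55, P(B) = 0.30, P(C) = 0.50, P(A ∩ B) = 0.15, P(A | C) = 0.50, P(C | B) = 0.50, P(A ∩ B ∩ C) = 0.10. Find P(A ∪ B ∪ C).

P(A ∩ C) = P(C)·P(A|C) = 0.50 × 0.50 = 0.25
P(B ∩ C) = P(B)·P(C|B) = 0.30 × 0.50 = 0.15
Inclusion–exclusion gives
P(A ∪ B ∪ C) = 0.55 + 0.30 + 0.50 − 0.15 − 0.25 − 0.15 + 0.10 = 0.90

0.90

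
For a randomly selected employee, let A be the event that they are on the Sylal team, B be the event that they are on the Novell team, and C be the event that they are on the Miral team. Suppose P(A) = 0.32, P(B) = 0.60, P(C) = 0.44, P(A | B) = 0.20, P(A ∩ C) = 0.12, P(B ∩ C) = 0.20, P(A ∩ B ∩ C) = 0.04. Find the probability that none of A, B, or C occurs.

0.04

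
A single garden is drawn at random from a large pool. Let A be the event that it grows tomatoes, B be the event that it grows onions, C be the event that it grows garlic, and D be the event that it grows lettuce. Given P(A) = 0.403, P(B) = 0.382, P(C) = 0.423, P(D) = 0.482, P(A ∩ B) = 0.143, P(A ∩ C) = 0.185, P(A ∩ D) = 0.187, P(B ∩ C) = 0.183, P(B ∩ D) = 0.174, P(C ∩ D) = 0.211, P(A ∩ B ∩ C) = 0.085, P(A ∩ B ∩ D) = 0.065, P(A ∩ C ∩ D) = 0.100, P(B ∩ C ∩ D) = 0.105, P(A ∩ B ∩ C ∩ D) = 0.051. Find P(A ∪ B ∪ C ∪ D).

0.911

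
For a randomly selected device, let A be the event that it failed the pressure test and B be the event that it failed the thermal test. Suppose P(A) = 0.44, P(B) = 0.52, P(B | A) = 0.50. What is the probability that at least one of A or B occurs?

P(A ∩ B) = P(A)·P(B|A) = 0.44 × 0.50 = 0.22
Inclusion–exclusion gives
P(A ∪ B) = 0.44 + 0.52 − 0.22 = 0.74

0.74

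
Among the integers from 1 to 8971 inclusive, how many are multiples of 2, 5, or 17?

⌊8971/2⌋ + ⌊8971/5⌋ + ⌊8971/17⌋ − ⌊8971/10⌋ − ⌊8971/34⌋ − ⌊8971/85⌋ + ⌊8971/170⌋ = 4485 + 1794 + 527 − 897 − 263 − 105 + 52 = 5593

5593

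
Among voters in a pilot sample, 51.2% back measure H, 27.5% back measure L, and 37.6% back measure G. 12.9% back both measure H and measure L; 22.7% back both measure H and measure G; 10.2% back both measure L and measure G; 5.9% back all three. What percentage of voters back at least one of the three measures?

P(union) = 51.2 + 27.5 + 37.6 − 12.9 − 22.7 − 10.2 + 5.9 = 76.4%

76.4%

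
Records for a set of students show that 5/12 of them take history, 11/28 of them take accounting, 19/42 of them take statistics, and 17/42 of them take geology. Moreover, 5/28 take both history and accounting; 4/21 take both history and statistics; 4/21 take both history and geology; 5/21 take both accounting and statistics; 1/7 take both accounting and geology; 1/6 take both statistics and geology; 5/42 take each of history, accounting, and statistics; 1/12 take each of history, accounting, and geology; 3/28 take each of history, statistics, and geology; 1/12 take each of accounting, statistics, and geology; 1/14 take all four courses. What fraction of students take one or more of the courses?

37/42

By inclusion–exclusion:
P(at least one) = 5/12 + 11/28 + 19/42 + 17/42 − 5/28 − 4/21 − 4/21 − 5/21 − 1/7 − 1/6 + 5/42 + 1/12 + 3/28 + 1/12 − 1/14 = 37/42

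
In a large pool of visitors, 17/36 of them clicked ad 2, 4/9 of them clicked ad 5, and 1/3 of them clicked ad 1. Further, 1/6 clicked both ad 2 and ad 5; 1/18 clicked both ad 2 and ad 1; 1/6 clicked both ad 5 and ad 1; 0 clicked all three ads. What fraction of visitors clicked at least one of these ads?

31/36

By inclusion-exclusion,
P(≥1) = 17/36 + 4/9 + 1/3 − 1/6 − 1/18 − 1/6 + 0 = 31/36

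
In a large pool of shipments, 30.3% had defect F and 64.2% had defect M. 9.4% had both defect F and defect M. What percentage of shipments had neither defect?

P(at least one) = 30.3 + 64.2 − 9.4 = 85.1%
P(none) = 100% − 85.1% = 14.9%

14.9%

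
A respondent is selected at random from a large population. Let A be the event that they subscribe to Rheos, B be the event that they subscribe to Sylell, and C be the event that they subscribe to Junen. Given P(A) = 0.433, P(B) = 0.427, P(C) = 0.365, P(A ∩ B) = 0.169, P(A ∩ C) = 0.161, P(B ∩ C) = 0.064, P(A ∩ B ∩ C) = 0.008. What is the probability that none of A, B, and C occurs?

0.161

Using inclusion–exclusion:
P(A ∪ B ∪ C) = 0.433 + 0.427 + 0.365 − 0.169 − 0.161 − 0.064 + 0.008 = 0.839
P(none) = 1 − 0.839 = 0.161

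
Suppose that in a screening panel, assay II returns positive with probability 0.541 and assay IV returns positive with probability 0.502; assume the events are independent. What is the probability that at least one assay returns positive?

P(none) = (1 − 0.541) × (1 − 0.502) = 0.459 × 0.498 = 0.228582
P(at least one) = 1 − 0.228582 = 0.771418

0.771418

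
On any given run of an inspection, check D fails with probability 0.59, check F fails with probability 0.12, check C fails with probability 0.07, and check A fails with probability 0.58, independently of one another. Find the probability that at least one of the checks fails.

0.85907152

Since the events are independent, P(none) is the product of the individual non-occurrence probabilities.
P(none) = (1 − 0.59) × (1 − 0.12) × (1 − 0.07) × (1 − 0.58) = 0.41 × 0.88 × 0.93 × 0.42 = 0.14092848
P(at least one) = 1 − 0.14092848 = 0.85907152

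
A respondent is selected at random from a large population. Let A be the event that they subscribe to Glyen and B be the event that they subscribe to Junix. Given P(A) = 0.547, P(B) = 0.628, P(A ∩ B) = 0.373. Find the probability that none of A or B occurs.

0.198

Apply inclusion-exclusion:
P(A ∪ B) = 0.547 + 0.628 − 0.373 = 0.802
P(none) = 1 − 0.802 = 0.198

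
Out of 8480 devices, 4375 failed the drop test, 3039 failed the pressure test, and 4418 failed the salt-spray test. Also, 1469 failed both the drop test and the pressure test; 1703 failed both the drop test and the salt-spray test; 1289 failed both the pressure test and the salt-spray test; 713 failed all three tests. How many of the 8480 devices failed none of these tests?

Using inclusion–exclusion:
|union| = 4375 + 3039 + 4418 − 1469 − 1703 − 1289 + 713 = 8084
None: 8480 − 8084 = 396

396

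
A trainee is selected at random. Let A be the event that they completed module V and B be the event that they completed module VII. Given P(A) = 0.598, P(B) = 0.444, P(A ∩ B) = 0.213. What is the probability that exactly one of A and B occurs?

Using the inclusion–exclusion count for exactly one event:
P(exactly one) = 0.598 + 0.444 − 2·0.213 = 0.616

0.616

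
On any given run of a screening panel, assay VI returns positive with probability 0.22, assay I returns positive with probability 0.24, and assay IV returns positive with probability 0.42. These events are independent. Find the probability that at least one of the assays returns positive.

P(none) = (1 − 0.22) × (1 − 0.24) × (1 − 0.42) = 0.78 × 0.76 × 0.58 = 0.343824
P(at least one) = 1 − 0.343824 = 0.656176

0.656176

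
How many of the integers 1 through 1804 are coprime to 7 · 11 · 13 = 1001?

Inclusion–exclusion gives
floor(1804/7) + floor(1804/11) + floor(1804/13) − floor(1804/77) − floor(1804/91) − floor(1804/143) + floor(1804/1001) = 257 + 164 + 138 − 23 − 19 − 12 + 1 = 506
1804 − 506 = 1298

1298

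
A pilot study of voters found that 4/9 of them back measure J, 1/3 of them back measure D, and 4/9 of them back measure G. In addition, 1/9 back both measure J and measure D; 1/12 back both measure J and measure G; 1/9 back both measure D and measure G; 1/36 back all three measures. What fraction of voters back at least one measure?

17/18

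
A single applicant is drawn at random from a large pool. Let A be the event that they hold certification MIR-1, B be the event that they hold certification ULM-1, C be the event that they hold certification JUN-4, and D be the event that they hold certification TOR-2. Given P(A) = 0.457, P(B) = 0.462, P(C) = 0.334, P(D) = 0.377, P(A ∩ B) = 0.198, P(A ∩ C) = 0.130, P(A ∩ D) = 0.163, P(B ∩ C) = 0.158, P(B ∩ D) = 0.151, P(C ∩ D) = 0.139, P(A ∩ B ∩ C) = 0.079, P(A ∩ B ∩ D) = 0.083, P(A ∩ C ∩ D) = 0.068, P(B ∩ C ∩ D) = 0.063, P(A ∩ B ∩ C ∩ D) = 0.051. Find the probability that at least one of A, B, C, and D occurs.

0.933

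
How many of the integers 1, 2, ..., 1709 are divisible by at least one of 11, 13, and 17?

359

Apply inclusion-exclusion:
floor(1709/11) + floor(1709/13) + floor(1709/17) − floor(1709/143) − floor(1709/187) − floor(1709/221) + floor(1709/2431) = 155 + 131 + 100 − 11 − 9 − 7 + 0 = 359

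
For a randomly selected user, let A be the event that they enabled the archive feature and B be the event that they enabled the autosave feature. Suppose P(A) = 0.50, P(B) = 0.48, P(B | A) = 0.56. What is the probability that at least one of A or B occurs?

P(A ∩ B) = P(A)·P(B|A) = 0.50 × 0.56 = 0.28
By inclusion-exclusion,
P(A ∪ B) = 0.50 + 0.48 − 0.28 = 0.70

0.70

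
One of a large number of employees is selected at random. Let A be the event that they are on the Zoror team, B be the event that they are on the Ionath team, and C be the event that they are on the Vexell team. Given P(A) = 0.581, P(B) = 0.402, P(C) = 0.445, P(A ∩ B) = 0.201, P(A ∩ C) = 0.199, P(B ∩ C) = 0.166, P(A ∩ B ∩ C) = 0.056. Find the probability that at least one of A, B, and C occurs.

0.918

By inclusion-exclusion,
P(A ∪ B ∪ C) = 0.581 + 0.402 + 0.445 − 0.201 − 0.199 − 0.166 + 0.056 = 0.918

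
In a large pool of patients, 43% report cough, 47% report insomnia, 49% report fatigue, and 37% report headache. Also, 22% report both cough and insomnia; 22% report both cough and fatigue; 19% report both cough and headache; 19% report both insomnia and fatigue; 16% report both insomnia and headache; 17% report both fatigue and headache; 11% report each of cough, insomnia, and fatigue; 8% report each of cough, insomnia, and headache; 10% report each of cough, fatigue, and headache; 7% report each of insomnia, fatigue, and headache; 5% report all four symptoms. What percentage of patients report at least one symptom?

P(at least one) = 43 + 47 + 49 + 37 − 22 − 22 − 19 − 19 − 16 − 17 + 11 + 8 + 10 + 7 − 5 = 92%

92%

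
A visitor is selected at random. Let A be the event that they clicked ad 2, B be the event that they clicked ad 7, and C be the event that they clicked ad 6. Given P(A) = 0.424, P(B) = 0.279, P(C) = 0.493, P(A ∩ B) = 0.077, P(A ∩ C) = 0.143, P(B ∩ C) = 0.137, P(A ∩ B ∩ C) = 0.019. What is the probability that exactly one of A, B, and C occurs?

Using the inclusion–exclusion count for exactly one event:
P(exactly one) = 0.424 + 0.279 + 0.493 − 2·0.077 − 2·0.143 − 2·0.137 + 3·0.019 = 0.539

0.539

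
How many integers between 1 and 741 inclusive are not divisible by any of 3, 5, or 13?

365

247 + 148 + 57 − 49 − 19 − 11 + 3 = 376
741 − 376 = 365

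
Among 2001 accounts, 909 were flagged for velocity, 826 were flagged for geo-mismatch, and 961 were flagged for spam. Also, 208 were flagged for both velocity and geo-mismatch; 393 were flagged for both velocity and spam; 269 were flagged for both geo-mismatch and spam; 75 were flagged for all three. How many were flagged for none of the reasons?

By inclusion-exclusion,
|at least one| = 909 + 826 + 961 − 208 − 393 − 269 + 75 = 1901
None: 2001 − 1901 = 100

100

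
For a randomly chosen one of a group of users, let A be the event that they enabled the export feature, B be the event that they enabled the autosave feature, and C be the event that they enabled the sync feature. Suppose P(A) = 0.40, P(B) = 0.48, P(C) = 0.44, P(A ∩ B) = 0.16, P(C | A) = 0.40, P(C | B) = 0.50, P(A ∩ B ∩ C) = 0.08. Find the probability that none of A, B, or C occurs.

0.16

P(A ∩ C) = P(A)·P(C|A) = 0.40 × 0.40 = 0.16
P(B ∩ C) = P(B)·P(C|B) = 0.48 × 0.50 = 0.24
By inclusion-exclusion,
P(A ∪ B ∪ C) = 0.40 + 0.48 + 0.44 − 0.16 − 0.16 − 0.24 + 0.08 = 0.84
P(none) = 1 − 0.84 = 0.16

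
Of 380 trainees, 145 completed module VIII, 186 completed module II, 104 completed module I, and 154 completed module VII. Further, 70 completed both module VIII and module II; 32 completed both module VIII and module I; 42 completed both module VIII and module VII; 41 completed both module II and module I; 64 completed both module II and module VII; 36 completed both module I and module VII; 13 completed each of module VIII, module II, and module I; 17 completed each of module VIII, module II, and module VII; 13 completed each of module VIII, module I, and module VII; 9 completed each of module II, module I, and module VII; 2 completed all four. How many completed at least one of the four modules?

354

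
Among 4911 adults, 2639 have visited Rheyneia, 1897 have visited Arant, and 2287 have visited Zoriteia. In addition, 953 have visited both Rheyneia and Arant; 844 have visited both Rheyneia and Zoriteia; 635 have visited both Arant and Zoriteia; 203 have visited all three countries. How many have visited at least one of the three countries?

4594

N(≥1) = 2639 + 1897 + 2287 − 953 − 844 − 635 + 203 = 4594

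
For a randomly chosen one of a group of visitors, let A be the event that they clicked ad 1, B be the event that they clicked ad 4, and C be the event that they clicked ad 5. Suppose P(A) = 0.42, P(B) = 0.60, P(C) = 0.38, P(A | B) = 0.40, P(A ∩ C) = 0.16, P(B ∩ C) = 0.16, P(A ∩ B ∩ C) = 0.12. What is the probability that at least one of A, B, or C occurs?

P(A ∩ B) = P(B)·P(A|B) = 0.60 × 0.40 = 0.24
P(A ∪ B ∪ C) = 0.42 + 0.60 + 0.38 − 0.24 − 0.16 − 0.16 + 0.12 = 0.96

0.96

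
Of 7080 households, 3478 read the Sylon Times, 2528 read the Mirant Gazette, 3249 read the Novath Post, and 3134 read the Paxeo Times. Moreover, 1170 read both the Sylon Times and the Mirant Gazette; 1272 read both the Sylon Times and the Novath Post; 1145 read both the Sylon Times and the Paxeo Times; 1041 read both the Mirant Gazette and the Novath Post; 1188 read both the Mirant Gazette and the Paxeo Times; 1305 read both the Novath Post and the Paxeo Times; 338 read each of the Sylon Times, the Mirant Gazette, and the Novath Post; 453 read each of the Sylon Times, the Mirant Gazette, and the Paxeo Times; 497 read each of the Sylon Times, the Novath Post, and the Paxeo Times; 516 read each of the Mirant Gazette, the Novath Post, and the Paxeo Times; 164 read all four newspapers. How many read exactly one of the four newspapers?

2903

By inclusion–exclusion (exactly-one form):
N(exactly one) = 3478 + 2528 + 3249 + 3134 − 2·1170 − 2·1272 − 2·1145 − 2·1041 − 2·1188 − 2·1305 + 3·338 + 3·453 + 3·497 + 3·516 − 4·164 = 2903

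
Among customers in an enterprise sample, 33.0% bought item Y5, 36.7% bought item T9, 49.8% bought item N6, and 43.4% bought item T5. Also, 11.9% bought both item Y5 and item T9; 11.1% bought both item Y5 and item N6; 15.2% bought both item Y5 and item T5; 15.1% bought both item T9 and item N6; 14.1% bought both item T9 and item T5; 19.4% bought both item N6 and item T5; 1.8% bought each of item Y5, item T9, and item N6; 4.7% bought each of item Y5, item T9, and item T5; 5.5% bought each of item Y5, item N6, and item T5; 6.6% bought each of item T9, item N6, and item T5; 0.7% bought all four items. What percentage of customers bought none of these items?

6.0%

P(≥1) = 33.0 + 36.7 + 49.8 + 43.4 − 11.9 − 11.1 − 15.2 − 15.1 − 14.1 − 19.4 + 1.8 + 4.7 + 5.5 + 6.6 − 0.7 = 94.0%
P(none) = 100% − 94.0% = 6.0%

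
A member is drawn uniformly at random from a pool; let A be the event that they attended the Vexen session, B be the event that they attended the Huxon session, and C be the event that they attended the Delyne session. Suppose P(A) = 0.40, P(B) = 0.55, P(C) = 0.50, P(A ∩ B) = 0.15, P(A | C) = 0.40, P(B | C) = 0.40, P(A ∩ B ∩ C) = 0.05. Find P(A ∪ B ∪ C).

0.95

P(A ∩ C) = P(C)·P(A|C) = 0.50 × 0.40 = 0.20
P(B ∩ C) = P(C)·P(B|C) = 0.50 × 0.40 = 0.20
By inclusion-exclusion,
P(A ∪ B ∪ C) = 0.40 + 0.55 + 0.50 − 0.15 − 0.20 − 0.20 + 0.05 = 0.95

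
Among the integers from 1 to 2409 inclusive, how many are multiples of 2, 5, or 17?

1502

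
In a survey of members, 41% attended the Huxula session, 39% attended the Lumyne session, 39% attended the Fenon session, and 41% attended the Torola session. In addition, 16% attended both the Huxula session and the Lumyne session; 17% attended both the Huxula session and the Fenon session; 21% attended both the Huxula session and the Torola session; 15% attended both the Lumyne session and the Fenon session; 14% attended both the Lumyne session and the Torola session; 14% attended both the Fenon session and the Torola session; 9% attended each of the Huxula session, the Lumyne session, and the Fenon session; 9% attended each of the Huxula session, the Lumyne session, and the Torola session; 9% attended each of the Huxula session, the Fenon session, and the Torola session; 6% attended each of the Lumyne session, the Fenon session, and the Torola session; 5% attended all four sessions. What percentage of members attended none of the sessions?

P(union) = 41 + 39 + 39 + 41 − 16 − 17 − 21 − 15 − 14 − 14 + 9 + 9 + 9 + 6 − 5 = 91%
P(none) = 100% − 91% = 9%

9%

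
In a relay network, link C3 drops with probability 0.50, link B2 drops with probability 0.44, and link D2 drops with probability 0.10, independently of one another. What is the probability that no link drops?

P(none) = (1 − 0.50) × (1 − 0.44) × (1 − 0.10) = 0.50 × 0.56 × 0.90 = 0.252

0.252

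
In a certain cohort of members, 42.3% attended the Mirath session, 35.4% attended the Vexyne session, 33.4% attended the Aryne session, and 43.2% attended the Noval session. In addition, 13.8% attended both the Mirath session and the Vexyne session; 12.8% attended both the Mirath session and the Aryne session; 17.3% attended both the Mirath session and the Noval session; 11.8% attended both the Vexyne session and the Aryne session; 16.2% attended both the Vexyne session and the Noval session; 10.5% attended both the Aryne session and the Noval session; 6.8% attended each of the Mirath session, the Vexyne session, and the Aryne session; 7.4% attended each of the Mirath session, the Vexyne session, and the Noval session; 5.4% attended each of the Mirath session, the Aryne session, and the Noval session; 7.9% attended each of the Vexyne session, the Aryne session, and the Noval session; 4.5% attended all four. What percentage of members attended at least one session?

Apply inclusion-exclusion:
P(at least one) = 42.3 + 35.4 + 33.4 + 43.2 − 13.8 − 12.8 − 17.3 − 11.8 − 16.2 − 10.5 + 6.8 + 7.4 + 5.4 + 7.9 − 4.5 = 94.9%

94.9%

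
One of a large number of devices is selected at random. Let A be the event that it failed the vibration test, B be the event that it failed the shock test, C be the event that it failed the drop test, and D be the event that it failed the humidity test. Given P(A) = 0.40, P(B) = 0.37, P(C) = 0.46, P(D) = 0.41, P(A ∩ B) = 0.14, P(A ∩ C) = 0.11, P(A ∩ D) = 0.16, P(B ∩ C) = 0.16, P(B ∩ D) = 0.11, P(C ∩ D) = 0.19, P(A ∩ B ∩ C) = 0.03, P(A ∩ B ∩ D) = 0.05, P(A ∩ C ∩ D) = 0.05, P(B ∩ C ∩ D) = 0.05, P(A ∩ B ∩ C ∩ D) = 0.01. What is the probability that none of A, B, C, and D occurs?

0.06

P(A ∪ B ∪ C ∪ D) = 0.40 + 0.37 + 0.46 + 0.41 − 0.14 − 0.11 − 0.16 − 0.16 − 0.11 − 0.19 + 0.03 + 0.05 + 0.05 + 0.05 − 0.01 = 0.94
P(none) = 1 − 0.94 = 0.06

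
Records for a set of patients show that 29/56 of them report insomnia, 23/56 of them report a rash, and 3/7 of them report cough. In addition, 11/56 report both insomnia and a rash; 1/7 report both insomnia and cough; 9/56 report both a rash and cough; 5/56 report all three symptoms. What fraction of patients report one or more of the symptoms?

P(at least one) = 29/56 + 23/56 + 3/7 − 11/56 − 1/7 − 9/56 + 5/56 = 53/56

53/56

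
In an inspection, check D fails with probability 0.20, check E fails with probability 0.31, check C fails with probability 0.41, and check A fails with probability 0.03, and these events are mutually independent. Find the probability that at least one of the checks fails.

0.6840904

P(none) = (1 − 0.20) × (1 − 0.31) × (1 − 0.41) × (1 − 0.03) = 0.80 × 0.69 × 0.59 × 0.97 = 0.3159096
P(at least one) = 1 − 0.3159096 = 0.6840904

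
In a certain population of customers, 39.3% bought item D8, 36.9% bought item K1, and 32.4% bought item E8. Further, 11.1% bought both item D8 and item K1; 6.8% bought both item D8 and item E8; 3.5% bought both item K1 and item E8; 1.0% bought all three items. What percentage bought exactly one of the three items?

68.8%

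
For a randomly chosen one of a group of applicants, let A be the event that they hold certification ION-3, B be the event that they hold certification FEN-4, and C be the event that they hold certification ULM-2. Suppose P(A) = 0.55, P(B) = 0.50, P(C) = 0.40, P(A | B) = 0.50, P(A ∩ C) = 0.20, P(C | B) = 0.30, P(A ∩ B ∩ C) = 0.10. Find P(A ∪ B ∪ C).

P(A ∩ B) = P(B)·P(A|B) = 0.50 × 0.50 = 0.25
P(B ∩ C) = P(B)·P(C|B) = 0.50 × 0.30 = 0.15
Using inclusion–exclusion:
P(A ∪ B ∪ C) = 0.55 + 0.50 + 0.40 − 0.25 − 0.20 − 0.15 + 0.10 = 0.95

0.95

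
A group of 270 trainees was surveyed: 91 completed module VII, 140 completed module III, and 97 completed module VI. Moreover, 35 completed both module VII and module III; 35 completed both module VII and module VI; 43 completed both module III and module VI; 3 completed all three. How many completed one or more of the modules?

Inclusion–exclusion gives
|at least one| = 91 + 140 + 97 − 35 − 35 − 43 + 3 = 218

218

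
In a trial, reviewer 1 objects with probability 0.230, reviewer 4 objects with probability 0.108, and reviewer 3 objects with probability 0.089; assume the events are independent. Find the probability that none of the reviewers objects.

0.62571124

P(none) = (1 − 0.230) × (1 − 0.108) × (1 − 0.089) = 0.770 × 0.892 × 0.911 = 0.62571124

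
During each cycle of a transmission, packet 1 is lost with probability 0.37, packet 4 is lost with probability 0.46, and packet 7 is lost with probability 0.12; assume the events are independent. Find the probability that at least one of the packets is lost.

0.700624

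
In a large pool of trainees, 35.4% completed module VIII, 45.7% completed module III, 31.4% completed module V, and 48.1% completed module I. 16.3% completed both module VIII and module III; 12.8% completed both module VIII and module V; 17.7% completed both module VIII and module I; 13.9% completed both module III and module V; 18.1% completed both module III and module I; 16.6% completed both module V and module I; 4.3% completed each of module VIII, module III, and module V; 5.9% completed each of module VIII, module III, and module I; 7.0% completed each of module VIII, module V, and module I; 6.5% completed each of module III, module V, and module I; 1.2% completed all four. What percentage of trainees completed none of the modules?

Apply inclusion-exclusion:
P(union) = 35.4 + 45.7 + 31.4 + 48.1 − 16.3 − 12.8 − 17.7 − 13.9 − 18.1 − 16.6 + 4.3 + 5.9 + 7.0 + 6.5 − 1.2 = 87.7%
P(none) = 100% − 87.7% = 12.3%

12.3%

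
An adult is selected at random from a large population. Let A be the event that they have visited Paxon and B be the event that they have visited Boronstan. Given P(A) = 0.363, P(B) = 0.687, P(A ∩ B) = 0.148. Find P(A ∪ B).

Using inclusion–exclusion:
P(A ∪ B) = 0.363 + 0.687 − 0.148 = 0.902

0.902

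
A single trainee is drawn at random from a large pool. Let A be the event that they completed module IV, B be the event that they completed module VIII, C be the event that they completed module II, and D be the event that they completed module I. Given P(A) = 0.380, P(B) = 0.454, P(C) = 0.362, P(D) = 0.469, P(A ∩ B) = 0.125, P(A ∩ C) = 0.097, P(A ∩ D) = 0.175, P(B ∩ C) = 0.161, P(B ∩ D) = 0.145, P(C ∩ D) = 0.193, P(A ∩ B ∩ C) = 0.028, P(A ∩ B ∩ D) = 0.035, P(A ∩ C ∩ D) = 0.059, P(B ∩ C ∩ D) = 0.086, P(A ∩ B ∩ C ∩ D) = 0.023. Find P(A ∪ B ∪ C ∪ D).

0.954

By inclusion-exclusion,
P(A ∪ B ∪ C ∪ D) = 0.380 + 0.454 + 0.362 + 0.469 − 0.125 − 0.097 − 0.175 − 0.161 − 0.145 − 0.193 + 0.028 + 0.035 + 0.059 + 0.086 − 0.023 = 0.954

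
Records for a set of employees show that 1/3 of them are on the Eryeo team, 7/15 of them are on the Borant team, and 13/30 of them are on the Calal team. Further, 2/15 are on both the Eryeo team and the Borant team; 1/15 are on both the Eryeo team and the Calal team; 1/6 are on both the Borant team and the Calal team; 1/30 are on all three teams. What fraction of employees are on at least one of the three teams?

P(union) = 1/3 + 7/15 + 13/30 − 2/15 − 1/15 − 1/6 + 1/30 = 9/10

9/10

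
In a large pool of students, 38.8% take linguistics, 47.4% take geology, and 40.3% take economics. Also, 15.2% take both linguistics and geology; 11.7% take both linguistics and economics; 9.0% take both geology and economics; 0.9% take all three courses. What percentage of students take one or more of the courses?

91.5%

P(union) = 38.8 + 47.4 + 40.3 − 15.2 − 11.7 − 9.0 + 0.9 = 91.5%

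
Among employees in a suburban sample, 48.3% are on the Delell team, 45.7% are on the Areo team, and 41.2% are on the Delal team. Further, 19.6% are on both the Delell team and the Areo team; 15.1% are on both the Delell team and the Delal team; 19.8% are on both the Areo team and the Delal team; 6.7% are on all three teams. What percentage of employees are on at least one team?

Apply inclusion-exclusion:
P(at least one) = 48.3 + 45.7 + 41.2 − 19.6 − 15.1 − 19.8 + 6.7 = 87.4%

87.4%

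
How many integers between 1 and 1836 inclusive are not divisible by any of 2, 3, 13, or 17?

532

Using inclusion–exclusion:
floor(1836/2) + floor(1836/3) + floor(1836/13) + floor(1836/17) − floor(1836/6) − floor(1836/26) − floor(1836/34) − floor(1836/39) − floor(1836/51) − floor(1836/221) + floor(1836/78) + floor(1836/102) + floor(1836/442) + floor(1836/663) − floor(1836/1326) = 918 + 612 + 141 + 108 − 306 − 70 − 54 − 47 − 36 − 8 + 23 + 18 + 4 + 2 − 1 = 1304
1836 − 1304 = 532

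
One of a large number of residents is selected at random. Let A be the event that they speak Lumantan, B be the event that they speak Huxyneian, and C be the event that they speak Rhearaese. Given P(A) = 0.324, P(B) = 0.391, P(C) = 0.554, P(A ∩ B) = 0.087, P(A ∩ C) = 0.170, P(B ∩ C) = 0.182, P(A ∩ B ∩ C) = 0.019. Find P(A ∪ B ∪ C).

P(A ∪ B ∪ C) = 0.324 + 0.391 + 0.554 − 0.087 − 0.170 − 0.182 + 0.019 = 0.849

0.849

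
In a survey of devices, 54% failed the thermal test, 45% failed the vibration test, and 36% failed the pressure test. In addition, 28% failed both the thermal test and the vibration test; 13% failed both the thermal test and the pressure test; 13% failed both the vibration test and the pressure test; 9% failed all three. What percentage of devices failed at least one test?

90%

Inclusion–exclusion gives
P(at least one) = 54 + 45 + 36 − 28 − 13 − 13 + 9 = 90%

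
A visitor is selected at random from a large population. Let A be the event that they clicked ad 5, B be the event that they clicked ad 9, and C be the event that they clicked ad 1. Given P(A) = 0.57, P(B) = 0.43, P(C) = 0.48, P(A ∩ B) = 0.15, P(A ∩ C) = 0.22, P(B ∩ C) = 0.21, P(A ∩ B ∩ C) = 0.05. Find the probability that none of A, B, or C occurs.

P(A ∪ B ∪ C) = 0.57 + 0.43 + 0.48 − 0.15 − 0.22 − 0.21 + 0.05 = 0.95
P(none) = 1 − 0.95 = 0.05

0.05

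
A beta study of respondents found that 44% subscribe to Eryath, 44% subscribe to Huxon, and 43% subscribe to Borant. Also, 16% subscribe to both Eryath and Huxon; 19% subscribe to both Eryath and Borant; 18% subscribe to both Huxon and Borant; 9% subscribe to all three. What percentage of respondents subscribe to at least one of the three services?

87%

By inclusion-exclusion,
P(at least one) = 44 + 44 + 43 − 16 − 19 − 18 + 9 = 87%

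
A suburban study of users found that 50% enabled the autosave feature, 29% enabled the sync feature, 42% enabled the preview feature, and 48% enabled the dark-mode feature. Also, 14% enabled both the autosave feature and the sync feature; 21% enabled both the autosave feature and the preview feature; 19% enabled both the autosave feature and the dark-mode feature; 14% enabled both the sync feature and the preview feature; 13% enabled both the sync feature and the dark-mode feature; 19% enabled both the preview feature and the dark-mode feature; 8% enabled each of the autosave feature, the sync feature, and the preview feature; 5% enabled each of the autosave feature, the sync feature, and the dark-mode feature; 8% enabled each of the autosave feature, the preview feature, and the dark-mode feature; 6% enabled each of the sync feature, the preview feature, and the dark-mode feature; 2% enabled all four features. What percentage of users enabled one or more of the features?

94%

By inclusion–exclusion:
P(union) = 50 + 29 + 42 + 48 − 14 − 21 − 19 − 14 − 13 − 19 + 8 + 5 + 8 + 6 − 2 = 94%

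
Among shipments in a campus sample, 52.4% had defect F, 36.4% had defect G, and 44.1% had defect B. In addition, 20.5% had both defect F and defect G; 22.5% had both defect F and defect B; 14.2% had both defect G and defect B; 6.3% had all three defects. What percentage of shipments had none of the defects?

18.0%

P(≥1) = 52.4 + 36.4 + 44.1 − 20.5 − 22.5 − 14.2 + 6.3 = 82.0%
P(none) = 100% − 82.0% = 18.0%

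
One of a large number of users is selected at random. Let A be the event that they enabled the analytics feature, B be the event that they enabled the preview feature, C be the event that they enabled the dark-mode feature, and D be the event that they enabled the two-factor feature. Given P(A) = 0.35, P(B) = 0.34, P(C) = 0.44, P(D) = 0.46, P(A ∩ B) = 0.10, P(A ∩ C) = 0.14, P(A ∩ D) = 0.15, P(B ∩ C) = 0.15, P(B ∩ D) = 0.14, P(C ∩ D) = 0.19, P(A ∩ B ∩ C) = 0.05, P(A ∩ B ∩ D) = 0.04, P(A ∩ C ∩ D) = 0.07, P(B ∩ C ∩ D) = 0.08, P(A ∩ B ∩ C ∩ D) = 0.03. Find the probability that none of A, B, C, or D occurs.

0.07

P(A ∪ B ∪ C ∪ D) = 0.35 + 0.34 + 0.44 + 0.46 − 0.10 − 0.14 − 0.15 − 0.15 − 0.14 − 0.19 + 0.05 + 0.04 + 0.07 + 0.08 − 0.03 = 0.93
P(none) = 1 − 0.93 = 0.07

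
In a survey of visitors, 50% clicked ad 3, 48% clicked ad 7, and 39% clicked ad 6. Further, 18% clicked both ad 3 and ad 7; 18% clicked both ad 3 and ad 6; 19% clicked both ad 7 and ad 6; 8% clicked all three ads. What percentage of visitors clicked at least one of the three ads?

90%

By inclusion–exclusion:
P(at least one) = 50 + 48 + 39 − 18 − 18 − 19 + 8 = 90%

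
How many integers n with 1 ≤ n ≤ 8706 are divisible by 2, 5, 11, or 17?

Using inclusion–exclusion:
4353 + 1741 + 791 + 512 − 870 − 395 − 256 − 158 − 102 − 46 + 79 + 51 + 23 + 9 − 4 = 5728

5728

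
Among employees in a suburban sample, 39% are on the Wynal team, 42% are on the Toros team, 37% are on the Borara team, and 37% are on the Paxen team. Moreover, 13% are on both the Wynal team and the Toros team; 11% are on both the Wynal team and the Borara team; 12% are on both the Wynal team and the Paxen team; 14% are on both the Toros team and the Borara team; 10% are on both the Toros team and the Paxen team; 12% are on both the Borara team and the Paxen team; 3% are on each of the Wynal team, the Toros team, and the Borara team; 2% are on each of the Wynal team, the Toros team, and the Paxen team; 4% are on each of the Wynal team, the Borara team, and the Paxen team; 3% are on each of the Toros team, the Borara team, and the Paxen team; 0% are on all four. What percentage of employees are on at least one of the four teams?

P(≥1) = 39 + 42 + 37 + 37 − 13 − 11 − 12 − 14 − 10 − 12 + 3 + 2 + 4 + 3 − 0 = 95%

95%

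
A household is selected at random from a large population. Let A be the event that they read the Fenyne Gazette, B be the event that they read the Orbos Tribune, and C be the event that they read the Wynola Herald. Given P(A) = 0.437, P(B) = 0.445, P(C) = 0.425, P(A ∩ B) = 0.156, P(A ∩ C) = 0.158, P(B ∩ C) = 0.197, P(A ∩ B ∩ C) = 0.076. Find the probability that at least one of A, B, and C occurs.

0.872

P(A ∪ B ∪ C) = 0.437 + 0.445 + 0.425 − 0.156 − 0.158 − 0.197 + 0.076 = 0.872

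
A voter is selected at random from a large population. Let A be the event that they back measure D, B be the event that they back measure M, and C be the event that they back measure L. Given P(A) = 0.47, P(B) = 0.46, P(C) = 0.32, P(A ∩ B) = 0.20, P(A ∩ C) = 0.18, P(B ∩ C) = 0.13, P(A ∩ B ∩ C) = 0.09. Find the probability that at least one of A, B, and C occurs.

0.83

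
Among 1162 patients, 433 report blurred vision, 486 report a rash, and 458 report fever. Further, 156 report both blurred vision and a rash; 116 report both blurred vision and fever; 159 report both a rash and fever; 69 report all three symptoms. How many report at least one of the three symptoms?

1015

Using inclusion–exclusion:
|at least one| = 433 + 486 + 458 − 156 − 116 − 159 + 69 = 1015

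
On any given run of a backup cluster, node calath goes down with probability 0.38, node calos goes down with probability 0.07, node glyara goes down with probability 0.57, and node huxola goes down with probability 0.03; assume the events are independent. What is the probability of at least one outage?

P(none) = (1 − 0.38) × (1 − 0.07) × (1 − 0.57) × (1 − 0.03) = 0.62 × 0.93 × 0.43 × 0.97 = 0.24049986
P(at least one) = 1 − 0.24049986 = 0.75950014

0.75950014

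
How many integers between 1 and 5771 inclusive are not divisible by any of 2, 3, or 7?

1649

By inclusion–exclusion:
2885 + 1923 + 824 − 961 − 412 − 274 + 137 = 4122
5771 − 4122 = 1649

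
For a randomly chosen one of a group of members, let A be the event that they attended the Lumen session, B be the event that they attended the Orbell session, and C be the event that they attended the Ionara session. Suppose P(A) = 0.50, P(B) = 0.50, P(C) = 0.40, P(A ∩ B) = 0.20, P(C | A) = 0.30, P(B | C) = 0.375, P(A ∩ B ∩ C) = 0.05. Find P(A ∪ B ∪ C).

P(A ∩ C) = P(A)·P(C|A) = 0.50 × 0.30 = 0.15
P(B ∩ C) = P(C)·P(B|C) = 0.40 × 0.375 = 0.15
P(A ∪ B ∪ C) = 0.50 + 0.50 + 0.40 − 0.20 − 0.15 − 0.15 + 0.05 = 0.95

0.95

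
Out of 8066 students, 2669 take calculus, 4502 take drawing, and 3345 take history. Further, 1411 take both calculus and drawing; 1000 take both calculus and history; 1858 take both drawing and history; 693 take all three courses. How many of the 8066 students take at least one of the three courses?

6940

By inclusion–exclusion:
N(≥1) = 2669 + 4502 + 3345 − 1411 − 1000 − 1858 + 693 = 6940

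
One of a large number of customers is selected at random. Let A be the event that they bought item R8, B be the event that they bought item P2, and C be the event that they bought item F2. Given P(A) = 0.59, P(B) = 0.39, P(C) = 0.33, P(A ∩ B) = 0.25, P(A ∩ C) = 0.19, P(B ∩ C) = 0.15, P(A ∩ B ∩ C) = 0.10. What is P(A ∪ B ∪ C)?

P(A ∪ B ∪ C) = 0.59 + 0.39 + 0.33 − 0.25 − 0.19 − 0.15 + 0.10 = 0.82

0.82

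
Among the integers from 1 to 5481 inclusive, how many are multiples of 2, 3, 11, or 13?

3948

Apply inclusion-exclusion:
⌊5481/2⌋ + ⌊5481/3⌋ + ⌊5481/11⌋ + ⌊5481/13⌋ − ⌊5481/6⌋ − ⌊5481/22⌋ − ⌊5481/26⌋ − ⌊5481/33⌋ − ⌊5481/39⌋ − ⌊5481/143⌋ + ⌊5481/66⌋ + ⌊5481/78⌋ + ⌊5481/286⌋ + ⌊5481/429⌋ − ⌊5481/858⌋ = 2740 + 1827 + 498 + 421 − 913 − 249 − 210 − 166 − 140 − 38 + 83 + 70 + 19 + 12 − 6 = 3948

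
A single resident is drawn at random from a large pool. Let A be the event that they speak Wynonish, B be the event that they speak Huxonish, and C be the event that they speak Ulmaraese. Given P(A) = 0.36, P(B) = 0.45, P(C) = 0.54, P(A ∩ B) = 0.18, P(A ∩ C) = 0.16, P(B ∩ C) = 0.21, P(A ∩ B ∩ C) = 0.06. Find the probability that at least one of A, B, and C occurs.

P(A ∪ B ∪ C) = 0.36 + 0.45 + 0.54 − 0.18 − 0.16 − 0.21 + 0.06 = 0.86

0.86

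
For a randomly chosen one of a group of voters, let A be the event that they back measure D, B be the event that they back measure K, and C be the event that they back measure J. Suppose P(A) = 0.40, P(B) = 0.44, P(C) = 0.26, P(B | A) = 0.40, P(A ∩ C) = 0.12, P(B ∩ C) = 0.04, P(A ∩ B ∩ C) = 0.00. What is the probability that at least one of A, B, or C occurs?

P(A ∩ B) = P(A)·P(B|A) = 0.40 × 0.40 = 0.16
By inclusion–exclusion:
P(A ∪ B ∪ C) = 0.40 + 0.44 + 0.26 − 0.16 − 0.12 − 0.04 + 0.00 = 0.78

0.78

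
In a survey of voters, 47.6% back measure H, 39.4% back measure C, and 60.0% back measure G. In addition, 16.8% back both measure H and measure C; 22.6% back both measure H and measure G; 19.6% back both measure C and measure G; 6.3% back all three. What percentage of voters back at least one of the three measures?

Using inclusion–exclusion:
P(at least one) = 47.6 + 39.4 + 60.0 − 16.8 − 22.6 − 19.6 + 6.3 = 94.3%

94.3%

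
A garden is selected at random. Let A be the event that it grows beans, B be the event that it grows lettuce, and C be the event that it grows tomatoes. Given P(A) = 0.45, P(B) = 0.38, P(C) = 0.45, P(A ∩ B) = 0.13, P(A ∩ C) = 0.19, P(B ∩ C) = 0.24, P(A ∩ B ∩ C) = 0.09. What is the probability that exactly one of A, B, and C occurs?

0.43

P(exactly one) = 0.45 + 0.38 + 0.45 − 2·0.13 − 2·0.19 − 2·0.24 + 3·0.09 = 0.43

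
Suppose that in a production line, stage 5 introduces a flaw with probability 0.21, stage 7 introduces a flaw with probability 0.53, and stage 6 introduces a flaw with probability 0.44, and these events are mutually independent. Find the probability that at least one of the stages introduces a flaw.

Independence gives P(none) = ∏(1 − pᵢ).
P(none) = (1 − 0.21) × (1 − 0.53) × (1 − 0.44) = 0.79 × 0.47 × 0.56 = 0.207928
P(at least one) = 1 − 0.207928 = 0.792072

0.792072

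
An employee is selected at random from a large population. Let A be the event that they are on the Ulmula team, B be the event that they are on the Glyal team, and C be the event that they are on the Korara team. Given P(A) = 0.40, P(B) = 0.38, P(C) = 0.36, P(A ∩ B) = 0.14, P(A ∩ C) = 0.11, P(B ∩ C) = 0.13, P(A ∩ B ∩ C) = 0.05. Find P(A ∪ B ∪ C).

0.81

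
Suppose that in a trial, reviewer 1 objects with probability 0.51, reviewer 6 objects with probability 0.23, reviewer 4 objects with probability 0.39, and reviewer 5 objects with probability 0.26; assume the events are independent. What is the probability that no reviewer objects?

0.17031322

Since the events are independent, P(none) is the product of the individual non-occurrence probabilities.
P(none) = (1 − 0.51) × (1 − 0.23) × (1 − 0.39) × (1 − 0.26) = 0.49 × 0.77 × 0.61 × 0.74 = 0.17031322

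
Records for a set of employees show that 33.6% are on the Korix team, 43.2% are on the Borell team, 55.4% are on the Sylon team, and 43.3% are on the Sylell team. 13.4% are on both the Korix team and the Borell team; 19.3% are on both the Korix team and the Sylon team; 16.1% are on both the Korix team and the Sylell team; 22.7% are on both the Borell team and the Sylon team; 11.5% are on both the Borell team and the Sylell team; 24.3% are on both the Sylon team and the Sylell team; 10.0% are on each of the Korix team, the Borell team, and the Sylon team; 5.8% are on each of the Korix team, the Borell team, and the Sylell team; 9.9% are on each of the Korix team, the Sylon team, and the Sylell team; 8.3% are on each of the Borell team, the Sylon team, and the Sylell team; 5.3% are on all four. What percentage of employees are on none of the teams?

3.1%

By inclusion–exclusion:
P(≥1) = 33.6 + 43.2 + 55.4 + 43.3 − 13.4 − 19.3 − 16.1 − 22.7 − 11.5 − 24.3 + 10.0 + 5.8 + 9.9 + 8.3 − 5.3 = 96.9%
P(none) = 100% − 96.9% = 3.1%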